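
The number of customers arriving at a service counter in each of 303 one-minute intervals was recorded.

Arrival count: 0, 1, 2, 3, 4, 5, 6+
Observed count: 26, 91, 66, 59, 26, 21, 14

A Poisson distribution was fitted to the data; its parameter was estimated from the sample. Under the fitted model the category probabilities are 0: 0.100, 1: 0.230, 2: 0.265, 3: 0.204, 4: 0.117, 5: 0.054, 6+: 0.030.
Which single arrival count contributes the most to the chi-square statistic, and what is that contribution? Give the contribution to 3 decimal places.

1, 6.516

Expected counts E_i = n·p_i: 303×0.100 = 30.3, 303×0.230 = 69.69, 303×0.265 = 80.295, 303×0.204 = 61.812, 303×0.117 = 35.451, 303×0.054 = 16.362, 303×0.030 = 9.09.
cat         O        E   (O−E)²/E
0          26     30.3     0.6102
1          91    69.69     6.5162
2          66   80.295     2.5450
3          59   61.812     0.1279
4          26   35.451     2.5196
5          21   16.362     1.3147
6+         14     9.09     2.6522
The largest term is for 1: 6.516.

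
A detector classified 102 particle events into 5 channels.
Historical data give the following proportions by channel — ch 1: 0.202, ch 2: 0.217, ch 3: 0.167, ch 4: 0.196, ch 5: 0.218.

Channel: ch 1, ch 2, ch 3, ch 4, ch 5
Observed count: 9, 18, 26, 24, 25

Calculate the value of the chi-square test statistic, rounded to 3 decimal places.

Expected counts E_i = n·p_i: 102×0.202 = 20.604, 102×0.217 = 22.134, 102×0.167 = 17.034, 102×0.196 = 19.992, 102×0.218 = 22.236.
χ² = (9−20.604)²/20.604 + (18−22.134)²/22.134 + (26−17.034)²/17.034 + (24−19.992)²/19.992 + (25−22.236)²/22.236
   = 6.5353 + 0.7721 + 4.7193 + 0.8035 + 0.3436
Sum = 13.174

13.174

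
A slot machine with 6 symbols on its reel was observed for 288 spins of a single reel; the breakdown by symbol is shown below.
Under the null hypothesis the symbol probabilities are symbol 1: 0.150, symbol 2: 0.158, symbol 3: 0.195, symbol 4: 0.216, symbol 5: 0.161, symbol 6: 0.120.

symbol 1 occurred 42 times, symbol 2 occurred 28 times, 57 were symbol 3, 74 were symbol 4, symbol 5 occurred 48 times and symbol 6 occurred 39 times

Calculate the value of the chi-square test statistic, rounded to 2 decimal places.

Expected counts E_i = n·p_i: 288×0.150 = 43.2, 288×0.158 = 45.504, 288×0.195 = 56.16, 288×0.216 = 62.208, 288×0.161 = 46.368, 288×0.120 = 34.56.
symbol 1: (42 − 43.2)²/43.2 = 1.44/43.2 = 0.033
symbol 2: (28 − 45.504)²/45.504 = 306.390016/45.504 = 6.733
symbol 3: (57 − 56.16)²/56.16 = 0.7056/56.16 = 0.013
symbol 4: (74 − 62.208)²/62.208 = 139.051264/62.208 = 2.235
symbol 5: (48 − 46.368)²/46.368 = 2.663424/46.368 = 0.057
symbol 6: (39 − 34.56)²/34.56 = 19.7136/34.56 = 0.570
Sum = 9.64

9.64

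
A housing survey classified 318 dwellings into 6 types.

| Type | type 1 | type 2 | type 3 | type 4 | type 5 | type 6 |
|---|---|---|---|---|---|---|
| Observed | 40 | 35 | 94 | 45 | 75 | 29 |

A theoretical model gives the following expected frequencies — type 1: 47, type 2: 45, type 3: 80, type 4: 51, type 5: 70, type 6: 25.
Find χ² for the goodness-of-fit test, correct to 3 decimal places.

7.418

cat         O        E   (O−E)²/E
type 1     40       47     1.0426
type 2     35       45     2.2222
type 3     94       80     2.4500
type 4     45       51     0.7059
type 5     75       70     0.3571
type 6     29       25     0.6400
Sum = 7.418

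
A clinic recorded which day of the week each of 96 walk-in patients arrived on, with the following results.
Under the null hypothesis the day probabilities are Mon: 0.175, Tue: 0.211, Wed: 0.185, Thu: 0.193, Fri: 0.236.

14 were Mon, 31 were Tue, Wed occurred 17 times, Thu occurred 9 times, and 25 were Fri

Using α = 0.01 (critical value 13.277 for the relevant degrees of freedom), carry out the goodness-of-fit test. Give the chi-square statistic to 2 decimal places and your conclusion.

11.34; do not reject

Expected counts E_i = n·p_i: 96×0.175 = 16.8, 96×0.211 = 20.256, 96×0.185 = 17.76, 96×0.193 = 18.528, 96×0.236 = 22.656.
Mon: (14 − 16.8)²/16.8 = 7.84/16.8 = 0.467
Tue: (31 − 20.256)²/20.256 = 115.433536/20.256 = 5.699
Wed: (17 − 17.76)²/17.76 = 0.5776/17.76 = 0.033
Thu: (9 − 18.528)²/18.528 = 90.782784/18.528 = 4.900
Fri: (25 − 22.656)²/22.656 = 5.494336/22.656 = 0.243
Sum = 11.34
df = 4. Since 11.34 < 13.277, we do not reject H₀.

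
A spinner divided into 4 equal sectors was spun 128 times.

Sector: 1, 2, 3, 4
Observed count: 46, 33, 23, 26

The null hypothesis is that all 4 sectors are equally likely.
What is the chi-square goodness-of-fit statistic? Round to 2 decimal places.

Under H₀ each category has probability 1/4, so each expected count is 128/4 = 32.
1: (46 − 32)²/32 = 196/32 = 6.125
2: (33 − 32)²/32 = 1/32 = 0.031
3: (23 − 32)²/32 = 81/32 = 2.531
4: (26 − 32)²/32 = 36/32 = 1.125
Sum = 9.81

9.81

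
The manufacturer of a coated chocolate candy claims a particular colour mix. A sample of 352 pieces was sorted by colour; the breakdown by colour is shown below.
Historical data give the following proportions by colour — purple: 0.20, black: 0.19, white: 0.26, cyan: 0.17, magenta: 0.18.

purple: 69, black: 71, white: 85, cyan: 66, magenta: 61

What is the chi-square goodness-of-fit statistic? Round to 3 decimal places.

1.468

Expected counts E_i = n·p_i: 352×0.20 = 70.4, 352×0.19 = 66.88, 352×0.26 = 91.52, 352×0.17 = 59.84, 352×0.18 = 63.36.
cat          O        E   (O−E)²/E
purple      69     70.4     0.0278
black       71    66.88     0.2538
white       85    91.52     0.4645
cyan        66    59.84     0.6341
magenta     61    63.36     0.0879
Sum = 1.468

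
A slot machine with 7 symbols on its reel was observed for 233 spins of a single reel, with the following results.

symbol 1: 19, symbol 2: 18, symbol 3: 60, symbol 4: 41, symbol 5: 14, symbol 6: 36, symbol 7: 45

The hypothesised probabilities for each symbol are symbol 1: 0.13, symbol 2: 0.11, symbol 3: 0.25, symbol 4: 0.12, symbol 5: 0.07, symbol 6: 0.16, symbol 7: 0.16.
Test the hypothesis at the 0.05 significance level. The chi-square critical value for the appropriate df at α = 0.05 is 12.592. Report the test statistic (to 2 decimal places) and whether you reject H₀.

14.58; reject

Expected counts E_i = n·p_i: 233×0.13 = 30.29, 233×0.11 = 25.63, 233×0.25 = 58.25, 233×0.12 = 27.96, 233×0.07 = 16.31, 233×0.16 = 37.28, 233×0.16 = 37.28.
cat           O        E   (O−E)²/E
symbol 1     19    30.29      4.208
symbol 2     18    25.63      2.271
symbol 3     60    58.25      0.053
symbol 4     41    27.96      6.082
symbol 5     14    16.31      0.327
symbol 6     36    37.28      0.044
symbol 7     45    37.28      1.599
Sum = 14.58
df = 6. Since 14.58 > 12.592, we reject H₀.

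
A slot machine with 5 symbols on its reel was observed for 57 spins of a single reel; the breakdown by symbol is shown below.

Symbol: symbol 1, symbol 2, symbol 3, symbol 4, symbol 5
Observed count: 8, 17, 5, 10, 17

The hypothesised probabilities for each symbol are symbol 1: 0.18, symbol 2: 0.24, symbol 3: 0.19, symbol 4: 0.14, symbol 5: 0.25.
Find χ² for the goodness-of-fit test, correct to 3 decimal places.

Expected counts E_i = n·p_i: 57×0.18 = 10.26, 57×0.24 = 13.68, 57×0.19 = 10.83, 57×0.14 = 7.98, 57×0.25 = 14.25.
symbol 1: (8 − 10.26)²/10.26 = 5.1076/10.26 = 0.4978
symbol 2: (17 − 13.68)²/13.68 = 11.0224/13.68 = 0.8057
symbol 3: (5 − 10.83)²/10.83 = 33.9889/10.83 = 3.1384
symbol 4: (10 − 7.98)²/7.98 = 4.0804/7.98 = 0.5113
symbol 5: (17 − 14.25)²/14.25 = 7.5625/14.25 = 0.5307
Sum = 5.484

5.484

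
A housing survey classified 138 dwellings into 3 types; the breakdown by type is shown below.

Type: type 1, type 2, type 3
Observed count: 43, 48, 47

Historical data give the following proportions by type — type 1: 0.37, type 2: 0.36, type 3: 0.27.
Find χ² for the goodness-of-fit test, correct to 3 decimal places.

3.875

Expected counts E_i = n·p_i: 138×0.37 = 51.06, 138×0.36 = 49.68, 138×0.27 = 37.26.
χ² = (43−51.06)²/51.06 + (48−49.68)²/49.68 + (47−37.26)²/37.26
   = 1.2723 + 0.0568 + 2.5461
Sum = 3.875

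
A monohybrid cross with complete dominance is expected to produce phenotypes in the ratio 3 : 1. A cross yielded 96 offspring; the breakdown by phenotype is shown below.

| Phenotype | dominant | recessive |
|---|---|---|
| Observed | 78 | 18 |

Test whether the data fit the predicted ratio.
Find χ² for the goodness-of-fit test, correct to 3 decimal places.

Ratio total = 4. Expected counts: 96×3/4 = 72, 96×1/4 = 24.
χ² = (78−72)²/72 + (18−24)²/24
   = 0.5000 + 1.5000
Sum = 2.000

2.000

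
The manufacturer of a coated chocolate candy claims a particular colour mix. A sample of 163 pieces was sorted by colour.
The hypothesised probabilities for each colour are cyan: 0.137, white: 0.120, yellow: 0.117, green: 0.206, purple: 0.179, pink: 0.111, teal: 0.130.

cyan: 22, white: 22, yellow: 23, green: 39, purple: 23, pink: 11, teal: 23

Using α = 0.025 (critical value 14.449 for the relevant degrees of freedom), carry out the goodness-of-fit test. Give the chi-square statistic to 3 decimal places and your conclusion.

6.237; do not reject

Expected counts E_i = n·p_i: 163×0.137 = 22.331, 163×0.120 = 19.56, 163×0.117 = 19.071, 163×0.206 = 33.578, 163×0.179 = 29.177, 163×0.111 = 18.093, 163×0.130 = 21.19.
cat         O        E   (O−E)²/E
cyan       22   22.331     0.0049
white      22    19.56     0.3044
yellow     23   19.071     0.8095
green      39   33.578     0.8755
purple     23   29.177     1.3077
pink       11   18.093     2.7807
teal       23    21.19     0.1546
Sum = 6.237
df = 6. Since 6.237 < 14.449, we do not reject H₀.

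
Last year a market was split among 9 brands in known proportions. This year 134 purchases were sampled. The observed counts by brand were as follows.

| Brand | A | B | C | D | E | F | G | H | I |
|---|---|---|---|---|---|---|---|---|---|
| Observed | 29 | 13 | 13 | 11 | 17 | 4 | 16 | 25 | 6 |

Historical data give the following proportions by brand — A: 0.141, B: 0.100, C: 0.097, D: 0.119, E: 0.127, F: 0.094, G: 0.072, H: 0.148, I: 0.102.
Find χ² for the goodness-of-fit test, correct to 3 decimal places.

22.648

Expected counts E_i = n·p_i: 134×0.141 = 18.894, 134×0.100 = 13.4, 134×0.097 = 12.998, 134×0.119 = 15.946, 134×0.127 = 17.018, 134×0.094 = 12.596, 134×0.072 = 9.648, 134×0.148 = 19.832, 134×0.102 = 13.668.
cat         O        E   (O−E)²/E
A          29   18.894     5.4055
B          13     13.4     0.0119
C          13   12.998     0.0000
D          11   15.946     1.5341
E          17   17.018     0.0000
F           4   12.596     5.8662
G          16    9.648     4.1820
H          25   19.832     1.3467
I           6   13.668     4.3019
Sum = 22.648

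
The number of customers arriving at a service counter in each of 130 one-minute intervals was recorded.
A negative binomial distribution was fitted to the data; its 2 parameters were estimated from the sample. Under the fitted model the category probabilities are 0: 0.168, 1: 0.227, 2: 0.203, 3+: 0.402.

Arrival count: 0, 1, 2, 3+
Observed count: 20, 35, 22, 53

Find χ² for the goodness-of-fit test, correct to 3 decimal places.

Expected counts E_i = n·p_i: 130×0.168 = 21.84, 130×0.227 = 29.51, 130×0.203 = 26.39, 130×0.402 = 52.26.
cat         O        E   (O−E)²/E
0          20    21.84     0.1550
1          35    29.51     1.0214
2          22    26.39     0.7303
3+         53    52.26     0.0105
Sum = 1.917

1.917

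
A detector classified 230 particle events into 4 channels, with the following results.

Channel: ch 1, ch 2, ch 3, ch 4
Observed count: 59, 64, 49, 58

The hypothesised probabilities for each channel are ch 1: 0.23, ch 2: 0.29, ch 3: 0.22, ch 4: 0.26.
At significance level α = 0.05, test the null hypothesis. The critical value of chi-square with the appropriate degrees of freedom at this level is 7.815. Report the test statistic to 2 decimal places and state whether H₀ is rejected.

Expected counts E_i = n·p_i: 230×0.23 = 52.9, 230×0.29 = 66.7, 230×0.22 = 50.6, 230×0.26 = 59.8.
cat         O        E   (O−E)²/E
ch 1       59     52.9      0.703
ch 2       64     66.7      0.109
ch 3       49     50.6      0.051
ch 4       58     59.8      0.054
Sum = 0.92
df = 3. Since 0.92 < 7.815, we do not reject H₀.

0.92; do not reject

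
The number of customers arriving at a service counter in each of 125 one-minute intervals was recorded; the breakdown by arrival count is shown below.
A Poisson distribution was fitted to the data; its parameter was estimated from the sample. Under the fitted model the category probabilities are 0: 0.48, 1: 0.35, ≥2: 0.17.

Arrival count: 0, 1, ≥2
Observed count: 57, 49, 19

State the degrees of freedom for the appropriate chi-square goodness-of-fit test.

There are k = 3 categories and 1 parameter estimated from the data, so df = 3 − 1 − 1 = 1.

1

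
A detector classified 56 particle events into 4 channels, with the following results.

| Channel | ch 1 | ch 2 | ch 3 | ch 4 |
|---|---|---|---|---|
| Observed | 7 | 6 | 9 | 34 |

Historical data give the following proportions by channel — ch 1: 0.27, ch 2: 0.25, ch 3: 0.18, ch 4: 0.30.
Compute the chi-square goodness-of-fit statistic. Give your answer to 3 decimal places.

Expected counts E_i = n·p_i: 56×0.27 = 15.12, 56×0.25 = 14, 56×0.18 = 10.08, 56×0.30 = 16.8.
cat         O        E   (O−E)²/E
ch 1        7    15.12     4.3607
ch 2        6       14     4.5714
ch 3        9    10.08     0.1157
ch 4       34     16.8    17.6095
Sum = 26.657

26.657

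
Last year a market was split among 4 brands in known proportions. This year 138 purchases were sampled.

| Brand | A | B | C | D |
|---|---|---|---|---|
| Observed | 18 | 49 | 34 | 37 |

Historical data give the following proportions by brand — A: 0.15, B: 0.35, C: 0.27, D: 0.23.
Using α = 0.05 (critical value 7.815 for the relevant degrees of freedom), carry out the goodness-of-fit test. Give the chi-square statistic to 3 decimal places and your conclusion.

Expected counts E_i = n·p_i: 138×0.15 = 20.7, 138×0.35 = 48.3, 138×0.27 = 37.26, 138×0.23 = 31.74.
A: (18 − 20.7)²/20.7 = 7.29/20.7 = 0.3522
B: (49 − 48.3)²/48.3 = 0.49/48.3 = 0.0101
C: (34 − 37.26)²/37.26 = 10.6276/37.26 = 0.2852
D: (37 − 31.74)²/31.74 = 27.6676/31.74 = 0.8717
Sum = 1.519
df = 3. Since 1.519 < 7.815, we do not reject H₀.

1.519; do not reject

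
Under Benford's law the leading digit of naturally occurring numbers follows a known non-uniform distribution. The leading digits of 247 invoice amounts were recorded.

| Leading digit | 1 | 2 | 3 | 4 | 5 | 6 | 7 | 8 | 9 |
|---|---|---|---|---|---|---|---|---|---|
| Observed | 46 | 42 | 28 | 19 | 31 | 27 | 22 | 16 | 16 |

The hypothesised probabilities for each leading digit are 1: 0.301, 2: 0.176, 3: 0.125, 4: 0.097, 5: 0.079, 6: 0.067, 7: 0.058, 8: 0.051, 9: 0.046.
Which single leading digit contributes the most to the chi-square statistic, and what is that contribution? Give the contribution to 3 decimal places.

1, 10.808

Expected counts E_i = n·p_i: 247×0.301 = 74.347, 247×0.176 = 43.472, 247×0.125 = 30.875, 247×0.097 = 23.959, 247×0.079 = 19.513, 247×0.067 = 16.549, 247×0.058 = 14.326, 247×0.051 = 12.597, 247×0.046 = 11.362.
cat         O        E   (O−E)²/E
1          46   74.347    10.8081
2          42   43.472     0.0498
3          28   30.875     0.2677
4          19   23.959     1.0264
5          31   19.513     6.7622
6          27   16.549     6.6000
7          22   14.326     4.1107
8          16   12.597     0.9193
9          16   11.362     1.8932
The largest term is for 1: 10.808.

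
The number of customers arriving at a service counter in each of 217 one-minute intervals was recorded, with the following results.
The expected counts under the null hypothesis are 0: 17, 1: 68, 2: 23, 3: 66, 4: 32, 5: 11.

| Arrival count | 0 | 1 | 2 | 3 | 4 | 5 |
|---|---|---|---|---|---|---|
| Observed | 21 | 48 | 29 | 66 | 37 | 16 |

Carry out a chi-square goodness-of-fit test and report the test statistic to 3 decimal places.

χ² = (21−17)²/17 + (48−68)²/68 + (29−23)²/23 + (66−66)²/66 + (37−32)²/32 + (16−11)²/11
   = 0.9412 + 5.8824 + 1.5652 + 0.0000 + 0.7813 + 2.2727
Sum = 11.443

11.443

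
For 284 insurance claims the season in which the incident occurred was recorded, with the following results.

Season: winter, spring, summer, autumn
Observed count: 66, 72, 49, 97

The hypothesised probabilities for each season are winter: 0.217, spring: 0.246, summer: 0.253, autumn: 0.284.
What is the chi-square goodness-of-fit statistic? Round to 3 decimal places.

Expected counts E_i = n·p_i: 284×0.217 = 61.628, 284×0.246 = 69.864, 284×0.253 = 71.852, 284×0.284 = 80.656.
winter: (66 − 61.628)²/61.628 = 19.114384/61.628 = 0.3102
spring: (72 − 69.864)²/69.864 = 4.562496/69.864 = 0.0653
summer: (49 − 71.852)²/71.852 = 522.213904/71.852 = 7.2679
autumn: (97 − 80.656)²/80.656 = 267.126336/80.656 = 3.3119
Sum = 10.955

10.955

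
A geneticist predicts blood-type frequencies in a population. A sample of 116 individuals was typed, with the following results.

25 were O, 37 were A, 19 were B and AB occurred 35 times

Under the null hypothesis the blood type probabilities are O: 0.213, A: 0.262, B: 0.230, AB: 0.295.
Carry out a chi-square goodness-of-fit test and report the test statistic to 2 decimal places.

Expected counts E_i = n·p_i: 116×0.213 = 24.708, 116×0.262 = 30.392, 116×0.230 = 26.68, 116×0.295 = 34.22.
χ² = (25−24.708)²/24.708 + (37−30.392)²/30.392 + (19−26.68)²/26.68 + (35−34.22)²/34.22
   = 0.003 + 1.437 + 2.211 + 0.018
Sum = 3.67

3.67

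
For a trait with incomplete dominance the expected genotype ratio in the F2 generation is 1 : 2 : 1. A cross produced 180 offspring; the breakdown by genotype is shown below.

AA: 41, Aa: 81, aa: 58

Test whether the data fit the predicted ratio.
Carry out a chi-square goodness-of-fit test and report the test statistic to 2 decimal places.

Ratio total = 4. Expected counts: 180×1/4 = 45, 180×2/4 = 90, 180×1/4 = 45.
χ² = (41−45)²/45 + (81−90)²/90 + (58−45)²/45
   = 0.356 + 0.900 + 3.756
Sum = 5.01

5.01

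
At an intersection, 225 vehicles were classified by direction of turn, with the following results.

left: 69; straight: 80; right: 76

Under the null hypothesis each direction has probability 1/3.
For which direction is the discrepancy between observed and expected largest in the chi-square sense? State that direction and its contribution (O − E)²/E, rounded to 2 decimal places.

Under H₀ each category has probability 1/3, so each expected count is 225/3 = 75.
χ² = (69−75)²/75 + (80−75)²/75 + (76−75)²/75
   = 0.480 + 0.333 + 0.013
The largest term is for left: 0.48.

left, 0.48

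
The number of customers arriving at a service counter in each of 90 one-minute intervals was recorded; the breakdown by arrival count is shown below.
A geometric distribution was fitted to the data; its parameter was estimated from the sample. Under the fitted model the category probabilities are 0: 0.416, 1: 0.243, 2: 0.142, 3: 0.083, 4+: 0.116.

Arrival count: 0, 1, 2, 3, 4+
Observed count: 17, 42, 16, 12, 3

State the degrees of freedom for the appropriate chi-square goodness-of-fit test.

There are k = 5 categories and 1 parameter estimated from the data, so df = 5 − 1 − 1 = 3.

3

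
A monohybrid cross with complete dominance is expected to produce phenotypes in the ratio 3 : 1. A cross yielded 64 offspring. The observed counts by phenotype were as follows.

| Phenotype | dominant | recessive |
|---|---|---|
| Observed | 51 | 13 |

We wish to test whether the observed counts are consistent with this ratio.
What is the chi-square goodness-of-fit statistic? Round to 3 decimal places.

Ratio total = 4. Expected counts: 64×3/4 = 48, 64×1/4 = 16.
dominant: (51 − 48)²/48 = 9/48 = 0.1875
recessive: (13 − 16)²/16 = 9/16 = 0.5625
Sum = 0.750

0.750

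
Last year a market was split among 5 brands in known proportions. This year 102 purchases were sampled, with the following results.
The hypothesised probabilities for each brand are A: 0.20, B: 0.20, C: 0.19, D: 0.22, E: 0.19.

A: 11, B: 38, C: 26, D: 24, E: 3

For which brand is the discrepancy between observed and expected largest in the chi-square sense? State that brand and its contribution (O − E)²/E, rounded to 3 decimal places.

Expected counts E_i = n·p_i: 102×0.20 = 20.4, 102×0.20 = 20.4, 102×0.19 = 19.38, 102×0.22 = 22.44, 102×0.19 = 19.38.
A: (11 − 20.4)²/20.4 = 88.36/20.4 = 4.3314
B: (38 − 20.4)²/20.4 = 309.76/20.4 = 15.1843
C: (26 − 19.38)²/19.38 = 43.8244/19.38 = 2.2613
D: (24 − 22.44)²/22.44 = 2.4336/22.44 = 0.1084
E: (3 − 19.38)²/19.38 = 268.3044/19.38 = 13.8444
The largest term is for B: 15.184.

B, 15.184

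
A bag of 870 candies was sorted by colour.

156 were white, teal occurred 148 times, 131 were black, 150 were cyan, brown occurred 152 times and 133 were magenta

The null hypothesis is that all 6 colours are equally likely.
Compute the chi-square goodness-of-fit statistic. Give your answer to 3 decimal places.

3.752

Under H₀ each category has probability 1/6, so each expected count is 870/6 = 145.
χ² = (156−145)²/145 + (148−145)²/145 + (131−145)²/145 + (150−145)²/145 + (152−145)²/145 + (133−145)²/145
   = 0.8345 + 0.0621 + 1.3517 + 0.1724 + 0.3379 + 0.9931
Sum = 3.752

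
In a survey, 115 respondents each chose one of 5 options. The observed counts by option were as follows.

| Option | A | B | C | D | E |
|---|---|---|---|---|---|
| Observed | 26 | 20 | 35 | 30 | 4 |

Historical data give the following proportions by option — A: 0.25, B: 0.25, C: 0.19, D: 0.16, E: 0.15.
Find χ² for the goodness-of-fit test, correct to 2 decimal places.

28.33

Expected counts E_i = n·p_i: 115×0.25 = 28.75, 115×0.25 = 28.75, 115×0.19 = 21.85, 115×0.16 = 18.4, 115×0.15 = 17.25.
χ² = (26−28.75)²/28.75 + (20−28.75)²/28.75 + (35−21.85)²/21.85 + (30−18.4)²/18.4 + (4−17.25)²/17.25
   = 0.263 + 2.663 + 7.914 + 7.313 + 10.178
Sum = 28.33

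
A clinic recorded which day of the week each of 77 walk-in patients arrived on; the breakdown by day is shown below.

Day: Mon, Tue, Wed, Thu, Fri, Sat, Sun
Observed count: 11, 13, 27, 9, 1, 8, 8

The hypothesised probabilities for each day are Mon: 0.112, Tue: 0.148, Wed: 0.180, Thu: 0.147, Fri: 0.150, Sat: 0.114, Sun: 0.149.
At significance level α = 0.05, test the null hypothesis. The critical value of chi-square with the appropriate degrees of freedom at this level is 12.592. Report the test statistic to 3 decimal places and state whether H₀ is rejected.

24.570; reject

Expected counts E_i = n·p_i: 77×0.112 = 8.624, 77×0.148 = 11.396, 77×0.180 = 13.86, 77×0.147 = 11.319, 77×0.150 = 11.55, 77×0.114 = 8.778, 77×0.149 = 11.473.
Mon: (11 − 8.624)²/8.624 = 5.645376/8.624 = 0.6546
Tue: (13 − 11.396)²/11.396 = 2.572816/11.396 = 0.2258
Wed: (27 − 13.86)²/13.86 = 172.6596/13.86 = 12.4574
Thu: (9 − 11.319)²/11.319 = 5.377761/11.319 = 0.4751
Fri: (1 − 11.55)²/11.55 = 111.3025/11.55 = 9.6366
Sat: (8 − 8.778)²/8.778 = 0.605284/8.778 = 0.0690
Sun: (8 − 11.473)²/11.473 = 12.061729/11.473 = 1.0513
Sum = 24.570
df = 6. Since 24.570 > 12.592, we reject H₀.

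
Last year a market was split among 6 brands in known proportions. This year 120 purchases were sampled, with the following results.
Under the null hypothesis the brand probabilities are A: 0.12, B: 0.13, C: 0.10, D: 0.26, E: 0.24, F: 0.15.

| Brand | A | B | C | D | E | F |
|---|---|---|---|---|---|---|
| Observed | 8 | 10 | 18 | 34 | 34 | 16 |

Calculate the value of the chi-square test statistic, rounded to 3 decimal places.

Expected counts E_i = n·p_i: 120×0.12 = 14.4, 120×0.13 = 15.6, 120×0.10 = 12, 120×0.26 = 31.2, 120×0.24 = 28.8, 120×0.15 = 18.
cat         O        E   (O−E)²/E
A           8     14.4     2.8444
B          10     15.6     2.0103
C          18       12     3.0000
D          34     31.2     0.2513
E          34     28.8     0.9389
F          16       18     0.2222
Sum = 9.267

9.267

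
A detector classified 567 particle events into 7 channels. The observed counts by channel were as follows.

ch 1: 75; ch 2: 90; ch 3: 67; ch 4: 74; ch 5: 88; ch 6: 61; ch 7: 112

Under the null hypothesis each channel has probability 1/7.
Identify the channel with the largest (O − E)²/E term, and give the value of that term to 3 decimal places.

ch 7, 11.864

Expected count for each of the 7 categories: 567/7 = 81.
cat         O        E   (O−E)²/E
ch 1       75       81     0.4444
ch 2       90       81     1.0000
ch 3       67       81     2.4198
ch 4       74       81     0.6049
ch 5       88       81     0.6049
ch 6       61       81     4.9383
ch 7      112       81    11.8642
The largest term is for ch 7: 11.864.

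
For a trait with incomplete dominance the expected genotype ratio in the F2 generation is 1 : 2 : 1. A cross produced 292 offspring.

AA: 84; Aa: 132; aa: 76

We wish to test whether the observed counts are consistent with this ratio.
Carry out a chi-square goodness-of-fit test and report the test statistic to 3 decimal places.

3.123

Ratio total = 4. Expected counts: 292×1/4 = 73, 292×2/4 = 146, 292×1/4 = 73.
AA: (84 − 73)²/73 = 121/73 = 1.6575
Aa: (132 − 146)²/146 = 196/146 = 1.3425
aa: (76 − 73)²/73 = 9/73 = 0.1233
Sum = 3.123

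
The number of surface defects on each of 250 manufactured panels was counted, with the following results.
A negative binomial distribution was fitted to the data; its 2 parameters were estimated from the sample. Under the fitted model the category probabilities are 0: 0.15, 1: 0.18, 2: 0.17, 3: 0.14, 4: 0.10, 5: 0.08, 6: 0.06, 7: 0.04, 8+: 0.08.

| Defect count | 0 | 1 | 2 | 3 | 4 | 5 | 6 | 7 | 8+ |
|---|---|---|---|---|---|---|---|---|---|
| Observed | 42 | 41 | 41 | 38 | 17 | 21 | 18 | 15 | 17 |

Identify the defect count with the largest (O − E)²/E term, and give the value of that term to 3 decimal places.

Expected counts E_i = n·p_i: 250×0.15 = 37.5, 250×0.18 = 45, 250×0.17 = 42.5, 250×0.14 = 35, 250×0.10 = 25, 250×0.08 = 20, 250×0.06 = 15, 250×0.04 = 10, 250×0.08 = 20.
0: (42 − 37.5)²/37.5 = 20.25/37.5 = 0.5400
1: (41 − 45)²/45 = 16/45 = 0.3556
2: (41 − 42.5)²/42.5 = 2.25/42.5 = 0.0529
3: (38 − 35)²/35 = 9/35 = 0.2571
4: (17 − 25)²/25 = 64/25 = 2.5600
5: (21 − 20)²/20 = 1/20 = 0.0500
6: (18 − 15)²/15 = 9/15 = 0.6000
7: (15 − 10)²/10 = 25/10 = 2.5000
8+: (17 − 20)²/20 = 9/20 = 0.4500
The largest term is for 4: 2.560.

4, 2.560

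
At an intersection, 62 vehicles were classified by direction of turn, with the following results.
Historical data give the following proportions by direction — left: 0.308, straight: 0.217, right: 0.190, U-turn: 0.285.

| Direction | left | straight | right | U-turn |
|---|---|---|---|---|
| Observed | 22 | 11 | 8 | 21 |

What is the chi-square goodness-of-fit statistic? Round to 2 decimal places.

Expected counts E_i = n·p_i: 62×0.308 = 19.096, 62×0.217 = 13.454, 62×0.190 = 11.78, 62×0.285 = 17.67.
χ² = (22−19.096)²/19.096 + (11−13.454)²/13.454 + (8−11.78)²/11.78 + (21−17.67)²/17.67
   = 0.442 + 0.448 + 1.213 + 0.628
Sum = 2.73

2.73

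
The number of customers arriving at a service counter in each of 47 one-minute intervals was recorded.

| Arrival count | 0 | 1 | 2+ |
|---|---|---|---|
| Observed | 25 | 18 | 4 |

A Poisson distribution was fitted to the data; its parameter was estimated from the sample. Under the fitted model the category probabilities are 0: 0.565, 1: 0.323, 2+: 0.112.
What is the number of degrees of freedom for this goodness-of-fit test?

1

There are k = 3 categories and 1 parameter estimated from the data, so df = 3 − 1 − 1 = 1.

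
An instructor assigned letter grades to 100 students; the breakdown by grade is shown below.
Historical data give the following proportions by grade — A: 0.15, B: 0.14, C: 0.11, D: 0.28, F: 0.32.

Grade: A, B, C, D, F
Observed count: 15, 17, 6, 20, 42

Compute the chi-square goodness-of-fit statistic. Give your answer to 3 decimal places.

Expected counts E_i = n·p_i: 100×0.15 = 15, 100×0.14 = 14, 100×0.11 = 11, 100×0.28 = 28, 100×0.32 = 32.
cat         O        E   (O−E)²/E
A          15       15     0.0000
B          17       14     0.6429
C           6       11     2.2727
D          20       28     2.2857
F          42       32     3.1250
Sum = 8.326

8.326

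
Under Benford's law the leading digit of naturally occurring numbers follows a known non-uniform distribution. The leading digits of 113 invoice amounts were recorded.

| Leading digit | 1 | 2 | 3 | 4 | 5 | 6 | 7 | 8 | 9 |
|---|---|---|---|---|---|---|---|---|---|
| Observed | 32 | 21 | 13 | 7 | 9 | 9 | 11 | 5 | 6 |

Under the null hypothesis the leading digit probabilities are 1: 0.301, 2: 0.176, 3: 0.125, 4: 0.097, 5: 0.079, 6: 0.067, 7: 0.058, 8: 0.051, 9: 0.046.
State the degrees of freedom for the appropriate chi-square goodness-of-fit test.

8

There are k = 9 categories and no parameters were estimated from the data, so df = 9 − 1 = 8.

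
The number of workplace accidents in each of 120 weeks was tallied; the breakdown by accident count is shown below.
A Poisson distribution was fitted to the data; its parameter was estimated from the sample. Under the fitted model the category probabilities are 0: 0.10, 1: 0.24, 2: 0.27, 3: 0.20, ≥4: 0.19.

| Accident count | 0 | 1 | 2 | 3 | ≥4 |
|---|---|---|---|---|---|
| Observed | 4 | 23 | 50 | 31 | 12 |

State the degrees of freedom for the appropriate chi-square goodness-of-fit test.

3

There are k = 5 categories and 1 parameter estimated from the data, so df = 5 − 1 − 1 = 3.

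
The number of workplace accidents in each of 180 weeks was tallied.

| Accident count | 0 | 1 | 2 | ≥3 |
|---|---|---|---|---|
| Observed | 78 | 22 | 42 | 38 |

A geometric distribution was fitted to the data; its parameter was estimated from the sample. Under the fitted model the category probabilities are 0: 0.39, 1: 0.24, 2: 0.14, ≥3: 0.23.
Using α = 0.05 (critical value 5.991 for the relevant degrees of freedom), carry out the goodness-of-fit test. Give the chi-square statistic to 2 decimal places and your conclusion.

Expected counts E_i = n·p_i: 180×0.39 = 70.2, 180×0.24 = 43.2, 180×0.14 = 25.2, 180×0.23 = 41.4.
0: (78 − 70.2)²/70.2 = 60.84/70.2 = 0.867
1: (22 − 43.2)²/43.2 = 449.44/43.2 = 10.404
2: (42 − 25.2)²/25.2 = 282.24/25.2 = 11.200
≥3: (38 − 41.4)²/41.4 = 11.56/41.4 = 0.279
Sum = 22.75
df = 2. Since 22.75 > 5.991, we reject H₀.

22.75; reject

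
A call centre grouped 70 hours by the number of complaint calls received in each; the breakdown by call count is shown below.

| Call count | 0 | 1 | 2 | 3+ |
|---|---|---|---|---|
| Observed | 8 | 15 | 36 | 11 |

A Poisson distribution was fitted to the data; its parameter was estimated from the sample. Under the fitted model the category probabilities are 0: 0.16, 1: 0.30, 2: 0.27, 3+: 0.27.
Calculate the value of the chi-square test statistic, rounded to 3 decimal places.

Expected counts E_i = n·p_i: 70×0.16 = 11.2, 70×0.30 = 21, 70×0.27 = 18.9, 70×0.27 = 18.9.
cat         O        E   (O−E)²/E
0           8     11.2     0.9143
1          15       21     1.7143
2          36     18.9    15.4714
3+         11     18.9     3.3021
Sum = 21.402

21.402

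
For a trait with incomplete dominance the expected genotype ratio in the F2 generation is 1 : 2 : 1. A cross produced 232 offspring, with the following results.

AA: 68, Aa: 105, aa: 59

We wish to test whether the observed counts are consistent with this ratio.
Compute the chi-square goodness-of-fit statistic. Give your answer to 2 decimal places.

2.78

Ratio total = 4. Expected counts: 232×1/4 = 58, 232×2/4 = 116, 232×1/4 = 58.
AA: (68 − 58)²/58 = 100/58 = 1.724
Aa: (105 − 116)²/116 = 121/116 = 1.043
aa: (59 − 58)²/58 = 1/58 = 0.017
Sum = 2.78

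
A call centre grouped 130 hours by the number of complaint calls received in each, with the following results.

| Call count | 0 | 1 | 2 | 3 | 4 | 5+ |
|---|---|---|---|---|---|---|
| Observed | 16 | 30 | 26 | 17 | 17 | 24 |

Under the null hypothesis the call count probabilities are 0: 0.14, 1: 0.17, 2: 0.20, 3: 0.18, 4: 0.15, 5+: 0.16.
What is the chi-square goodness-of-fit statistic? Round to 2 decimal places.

5.65

Expected counts E_i = n·p_i: 130×0.14 = 18.2, 130×0.17 = 22.1, 130×0.20 = 26, 130×0.18 = 23.4, 130×0.15 = 19.5, 130×0.16 = 20.8.
0: (16 − 18.2)²/18.2 = 4.84/18.2 = 0.266
1: (30 − 22.1)²/22.1 = 62.41/22.1 = 2.824
2: (26 − 26)²/26 = 0/26 = 0.000
3: (17 − 23.4)²/23.4 = 40.96/23.4 = 1.750
4: (17 − 19.5)²/19.5 = 6.25/19.5 = 0.321
5+: (24 − 20.8)²/20.8 = 10.24/20.8 = 0.492
Sum = 5.65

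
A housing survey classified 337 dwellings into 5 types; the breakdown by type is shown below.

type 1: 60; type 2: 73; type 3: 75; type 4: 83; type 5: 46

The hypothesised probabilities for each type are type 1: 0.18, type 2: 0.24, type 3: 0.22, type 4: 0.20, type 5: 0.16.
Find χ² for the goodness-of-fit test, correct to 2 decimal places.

Expected counts E_i = n·p_i: 337×0.18 = 60.66, 337×0.24 = 80.88, 337×0.22 = 74.14, 337×0.20 = 67.4, 337×0.16 = 53.92.
χ² = (60−60.66)²/60.66 + (73−80.88)²/80.88 + (75−74.14)²/74.14 + (83−67.4)²/67.4 + (46−53.92)²/53.92
   = 0.007 + 0.768 + 0.010 + 3.611 + 1.163
Sum = 5.56

5.56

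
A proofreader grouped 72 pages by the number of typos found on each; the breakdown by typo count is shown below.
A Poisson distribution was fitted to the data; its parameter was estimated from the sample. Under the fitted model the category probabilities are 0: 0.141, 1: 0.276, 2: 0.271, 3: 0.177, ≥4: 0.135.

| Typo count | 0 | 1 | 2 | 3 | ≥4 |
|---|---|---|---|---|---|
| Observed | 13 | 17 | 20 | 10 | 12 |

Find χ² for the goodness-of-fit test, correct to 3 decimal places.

Expected counts E_i = n·p_i: 72×0.141 = 10.152, 72×0.276 = 19.872, 72×0.271 = 19.512, 72×0.177 = 12.744, 72×0.135 = 9.72.
χ² = (13−10.152)²/10.152 + (17−19.872)²/19.872 + (20−19.512)²/19.512 + (10−12.744)²/12.744 + (12−9.72)²/9.72
   = 0.7990 + 0.4151 + 0.0122 + 0.5908 + 0.5348
Sum = 2.352

2.352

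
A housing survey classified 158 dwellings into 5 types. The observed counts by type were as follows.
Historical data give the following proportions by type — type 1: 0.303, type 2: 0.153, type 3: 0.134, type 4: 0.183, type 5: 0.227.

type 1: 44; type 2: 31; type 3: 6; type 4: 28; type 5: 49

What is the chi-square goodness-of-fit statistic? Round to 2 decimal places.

17.95

Expected counts E_i = n·p_i: 158×0.303 = 47.874, 158×0.153 = 24.174, 158×0.134 = 21.172, 158×0.183 = 28.914, 158×0.227 = 35.866.
cat         O        E   (O−E)²/E
type 1     44   47.874      0.313
type 2     31   24.174      1.927
type 3      6   21.172     10.872
type 4     28   28.914      0.029
type 5     49   35.866      4.810
Sum = 17.95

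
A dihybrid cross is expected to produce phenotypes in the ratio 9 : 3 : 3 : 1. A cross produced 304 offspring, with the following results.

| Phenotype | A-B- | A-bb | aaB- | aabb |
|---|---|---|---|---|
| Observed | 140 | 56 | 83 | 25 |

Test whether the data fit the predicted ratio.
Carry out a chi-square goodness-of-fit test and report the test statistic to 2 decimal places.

Ratio total = 16. Expected counts: 304×9/16 = 171, 304×3/16 = 57, 304×3/16 = 57, 304×1/16 = 19.
A-B-: (140 − 171)²/171 = 961/171 = 5.620
A-bb: (56 − 57)²/57 = 1/57 = 0.018
aaB-: (83 − 57)²/57 = 676/57 = 11.860
aabb: (25 − 19)²/19 = 36/19 = 1.895
Sum = 19.39

19.39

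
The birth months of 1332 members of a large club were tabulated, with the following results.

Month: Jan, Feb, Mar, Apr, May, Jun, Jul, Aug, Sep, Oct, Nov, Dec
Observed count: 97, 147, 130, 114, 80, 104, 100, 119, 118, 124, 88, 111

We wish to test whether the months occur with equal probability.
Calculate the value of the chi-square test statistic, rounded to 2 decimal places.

Under H₀ each category has probability 1/12, so each expected count is 1332/12 = 111.
cat         O        E   (O−E)²/E
Jan        97      111      1.766
Feb       147      111     11.676
Mar       130      111      3.252
Apr       114      111      0.081
May        80      111      8.658
Jun       104      111      0.441
Jul       100      111      1.090
Aug       119      111      0.577
Sep       118      111      0.441
Oct       124      111      1.523
Nov        88      111      4.766
Dec       111      111      0.000
Sum = 34.27

34.27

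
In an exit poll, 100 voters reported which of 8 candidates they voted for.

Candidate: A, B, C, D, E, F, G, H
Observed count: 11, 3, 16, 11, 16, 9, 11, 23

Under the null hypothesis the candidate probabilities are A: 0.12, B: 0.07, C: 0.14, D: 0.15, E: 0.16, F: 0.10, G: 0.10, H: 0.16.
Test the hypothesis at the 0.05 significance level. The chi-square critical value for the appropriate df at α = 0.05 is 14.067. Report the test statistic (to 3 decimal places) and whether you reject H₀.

Expected counts E_i = n·p_i: 100×0.12 = 12, 100×0.07 = 7, 100×0.14 = 14, 100×0.15 = 15, 100×0.16 = 16, 100×0.10 = 10, 100×0.10 = 10, 100×0.16 = 16.
cat         O        E   (O−E)²/E
A          11       12     0.0833
B           3        7     2.2857
C          16       14     0.2857
D          11       15     1.0667
E          16       16     0.0000
F           9       10     0.1000
G          11       10     0.1000
H          23       16     3.0625
Sum = 6.984
df = 7. Since 6.984 < 14.067, we do not reject H₀.

6.984; do not reject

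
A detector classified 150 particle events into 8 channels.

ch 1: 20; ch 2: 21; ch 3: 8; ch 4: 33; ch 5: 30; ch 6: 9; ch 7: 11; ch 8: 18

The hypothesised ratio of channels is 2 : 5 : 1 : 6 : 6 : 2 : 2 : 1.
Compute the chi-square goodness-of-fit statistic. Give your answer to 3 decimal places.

34.783

Ratio total = 25. Expected counts: 150×2/25 = 12, 150×5/25 = 30, 150×1/25 = 6, 150×6/25 = 36, 150×6/25 = 36, 150×2/25 = 12, 150×2/25 = 12, 150×1/25 = 6.
ch 1: (20 − 12)²/12 = 64/12 = 5.3333
ch 2: (21 − 30)²/30 = 81/30 = 2.7000
ch 3: (8 − 6)²/6 = 4/6 = 0.6667
ch 4: (33 − 36)²/36 = 9/36 = 0.2500
ch 5: (30 − 36)²/36 = 36/36 = 1.0000
ch 6: (9 − 12)²/12 = 9/12 = 0.7500
ch 7: (11 − 12)²/12 = 1/12 = 0.0833
ch 8: (18 − 6)²/6 = 144/6 = 24.0000
Sum = 34.783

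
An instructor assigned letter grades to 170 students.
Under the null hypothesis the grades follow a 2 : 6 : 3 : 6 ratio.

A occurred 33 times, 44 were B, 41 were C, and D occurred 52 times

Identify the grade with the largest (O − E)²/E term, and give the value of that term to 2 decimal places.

Ratio total = 17. Expected counts: 170×2/17 = 20, 170×6/17 = 60, 170×3/17 = 30, 170×6/17 = 60.
A: (33 − 20)²/20 = 169/20 = 8.450
B: (44 − 60)²/60 = 256/60 = 4.267
C: (41 − 30)²/30 = 121/30 = 4.033
D: (52 − 60)²/60 = 64/60 = 1.067
The largest term is for A: 8.45.

A, 8.45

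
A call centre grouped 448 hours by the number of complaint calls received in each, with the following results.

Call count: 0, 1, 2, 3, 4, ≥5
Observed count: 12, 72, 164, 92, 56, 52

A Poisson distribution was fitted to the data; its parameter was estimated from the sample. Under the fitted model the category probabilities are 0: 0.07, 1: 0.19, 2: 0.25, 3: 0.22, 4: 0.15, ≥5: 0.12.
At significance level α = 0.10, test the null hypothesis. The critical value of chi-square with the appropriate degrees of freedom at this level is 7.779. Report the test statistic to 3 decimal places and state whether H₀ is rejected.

40.478; reject

Expected counts E_i = n·p_i: 448×0.07 = 31.36, 448×0.19 = 85.12, 448×0.25 = 112, 448×0.22 = 98.56, 448×0.15 = 67.2, 448×0.12 = 53.76.
cat         O        E   (O−E)²/E
0          12    31.36    11.9518
1          72    85.12     2.0223
2         164      112    24.1429
3          92    98.56     0.4366
4          56     67.2     1.8667
≥5         52    53.76     0.0576
Sum = 40.478
df = 4. Since 40.478 > 7.779, we reject H₀.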